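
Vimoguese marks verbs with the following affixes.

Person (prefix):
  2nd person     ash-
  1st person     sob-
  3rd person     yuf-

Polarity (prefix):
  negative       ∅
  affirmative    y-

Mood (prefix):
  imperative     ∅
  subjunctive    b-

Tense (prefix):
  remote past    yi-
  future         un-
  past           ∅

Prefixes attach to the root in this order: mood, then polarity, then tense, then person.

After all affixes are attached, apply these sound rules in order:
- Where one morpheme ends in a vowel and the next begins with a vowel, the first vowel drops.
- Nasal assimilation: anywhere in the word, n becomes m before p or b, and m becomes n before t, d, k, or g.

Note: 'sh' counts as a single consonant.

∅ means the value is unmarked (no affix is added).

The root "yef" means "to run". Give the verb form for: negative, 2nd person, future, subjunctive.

Attach mood subjunctive b- → byef.
polarity = negative: zero marking, form stays byef.
Attach tense future un- → unbyef.
Attach person 2nd person ash- → ashunbyef.
Vowel deletion: no change.
Apply nasal assimilation: ashunbyef → ashumbyef.

ashumbyef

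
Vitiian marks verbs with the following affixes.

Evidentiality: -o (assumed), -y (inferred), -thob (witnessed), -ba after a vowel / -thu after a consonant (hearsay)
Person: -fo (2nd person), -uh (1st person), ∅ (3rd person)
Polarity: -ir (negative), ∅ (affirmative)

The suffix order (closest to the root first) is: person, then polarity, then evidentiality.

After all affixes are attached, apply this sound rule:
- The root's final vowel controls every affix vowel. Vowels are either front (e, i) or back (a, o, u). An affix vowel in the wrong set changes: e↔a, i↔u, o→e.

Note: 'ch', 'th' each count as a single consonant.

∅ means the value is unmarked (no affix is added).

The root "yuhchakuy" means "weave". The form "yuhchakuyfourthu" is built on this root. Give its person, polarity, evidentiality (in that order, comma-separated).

Segment: yuhchakuy-fo-ir-thu.
person: -fo → 2nd person.
polarity: -ir → negative.
evidentiality: -ba/thu → hearsay.

2nd person, negative, hearsay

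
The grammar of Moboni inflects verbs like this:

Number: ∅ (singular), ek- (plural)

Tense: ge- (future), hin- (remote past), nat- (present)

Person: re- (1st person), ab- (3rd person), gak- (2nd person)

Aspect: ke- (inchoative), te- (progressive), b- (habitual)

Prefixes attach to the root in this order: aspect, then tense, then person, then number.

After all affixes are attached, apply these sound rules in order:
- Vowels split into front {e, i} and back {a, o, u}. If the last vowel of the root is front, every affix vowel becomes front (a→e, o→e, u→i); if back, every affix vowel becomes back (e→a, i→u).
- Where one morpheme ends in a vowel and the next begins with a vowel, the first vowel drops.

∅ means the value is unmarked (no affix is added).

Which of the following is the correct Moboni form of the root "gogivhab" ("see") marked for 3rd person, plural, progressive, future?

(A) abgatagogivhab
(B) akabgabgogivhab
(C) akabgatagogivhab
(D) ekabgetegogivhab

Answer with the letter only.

Attach aspect progressive te- → tegogivhab.
Attach tense future ge- → getegogivhab.
Attach person 3rd person ab- → abgetegogivhab.
Attach number plural ek- → ekabgetegogivhab.
Apply vowel harmony: ekabgetegogivhab → akabgatagogivhab.
Vowel deletion: no change.
So the correct form is akabgatagogivhab, option (C).
(B) akabgabgogivhab is wrong: it uses habitual instead of progressive for aspect.
(D) ekabgetegogivhab is wrong: it fails to apply the sound rule(s).
(A) abgatagogivhab is wrong: it uses singular instead of plural for number.

C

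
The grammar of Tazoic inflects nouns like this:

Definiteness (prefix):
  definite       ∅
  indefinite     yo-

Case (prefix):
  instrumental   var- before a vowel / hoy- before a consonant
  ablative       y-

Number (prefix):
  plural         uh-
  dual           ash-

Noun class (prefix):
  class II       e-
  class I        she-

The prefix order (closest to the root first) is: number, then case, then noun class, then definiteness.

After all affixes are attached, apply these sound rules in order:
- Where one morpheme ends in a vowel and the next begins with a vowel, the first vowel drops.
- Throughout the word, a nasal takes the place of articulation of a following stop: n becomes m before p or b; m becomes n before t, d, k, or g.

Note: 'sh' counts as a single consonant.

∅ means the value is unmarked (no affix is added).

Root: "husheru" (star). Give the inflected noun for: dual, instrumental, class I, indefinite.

Attach number dual ash- → ashhusheru.
Attach case instrumental var- (before vowel 'a') → varashhusheru.
Attach noun class class I she- → shevarashhusheru.
Attach definiteness indefinite yo- → yoshevarashhusheru.
Vowel deletion: no change.
Nasal assimilation: no change.

yoshevarashhusheru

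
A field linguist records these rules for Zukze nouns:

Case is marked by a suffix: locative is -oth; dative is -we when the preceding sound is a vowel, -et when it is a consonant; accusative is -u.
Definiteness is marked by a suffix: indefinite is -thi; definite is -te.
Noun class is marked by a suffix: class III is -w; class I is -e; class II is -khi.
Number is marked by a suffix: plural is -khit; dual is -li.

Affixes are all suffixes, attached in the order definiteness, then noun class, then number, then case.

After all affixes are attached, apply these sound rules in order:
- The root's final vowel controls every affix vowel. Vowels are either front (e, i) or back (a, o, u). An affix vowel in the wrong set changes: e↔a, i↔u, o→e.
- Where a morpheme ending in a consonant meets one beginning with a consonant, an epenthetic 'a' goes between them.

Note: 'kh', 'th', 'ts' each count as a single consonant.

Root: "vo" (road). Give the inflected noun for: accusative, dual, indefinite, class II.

vothukhuluu

Attach definiteness indefinite -thi → vothi.
Attach noun class class II -khi → vothikhi.
Attach number dual -li → vothikhili.
Attach case accusative -u → vothikhiliu.
Apply vowel harmony: vothikhiliu → vothukhuluu.
Epenthesis: no change.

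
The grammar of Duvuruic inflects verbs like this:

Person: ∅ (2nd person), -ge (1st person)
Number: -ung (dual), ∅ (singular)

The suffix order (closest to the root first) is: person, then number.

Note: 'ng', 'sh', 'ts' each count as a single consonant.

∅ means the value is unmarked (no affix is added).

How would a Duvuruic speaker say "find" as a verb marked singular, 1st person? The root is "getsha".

getshage

Attach person 1st person -ge → getshage.
number = singular: zero marking, form stays getshage.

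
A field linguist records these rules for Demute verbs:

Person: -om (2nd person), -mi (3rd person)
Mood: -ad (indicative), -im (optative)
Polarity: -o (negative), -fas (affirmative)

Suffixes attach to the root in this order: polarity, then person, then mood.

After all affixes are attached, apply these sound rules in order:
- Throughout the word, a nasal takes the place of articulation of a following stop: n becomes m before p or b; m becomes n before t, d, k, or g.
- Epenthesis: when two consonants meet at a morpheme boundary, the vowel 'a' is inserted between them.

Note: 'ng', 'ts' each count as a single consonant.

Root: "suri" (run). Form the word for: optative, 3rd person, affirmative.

Attach polarity affirmative -fas → surifas.
Attach person 3rd person -mi → surifasmi.
Attach mood optative -im → surifasmiim.
Nasal assimilation: no change.
Apply epenthesis: surifasmiim → surifasamiim.

surifasamiim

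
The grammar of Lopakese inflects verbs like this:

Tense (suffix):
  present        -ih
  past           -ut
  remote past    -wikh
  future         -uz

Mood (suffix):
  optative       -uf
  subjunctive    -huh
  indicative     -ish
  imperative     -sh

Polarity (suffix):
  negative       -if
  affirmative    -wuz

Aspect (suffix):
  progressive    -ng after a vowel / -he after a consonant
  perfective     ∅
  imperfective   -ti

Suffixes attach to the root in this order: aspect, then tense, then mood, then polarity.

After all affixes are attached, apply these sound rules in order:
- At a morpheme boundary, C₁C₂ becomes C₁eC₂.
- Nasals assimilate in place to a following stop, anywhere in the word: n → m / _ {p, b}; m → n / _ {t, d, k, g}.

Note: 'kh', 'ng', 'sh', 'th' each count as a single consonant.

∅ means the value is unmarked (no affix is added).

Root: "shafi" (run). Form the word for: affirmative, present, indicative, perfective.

shafiihishewuz

aspect = perfective: zero marking, form stays shafi.
Attach tense present -ih → shafiih.
Attach mood indicative -ish → shafiihish.
Attach polarity affirmative -wuz → shafiihishwuz.
Apply epenthesis: shafiihishwuz → shafiihishewuz.
Nasal assimilation: no change.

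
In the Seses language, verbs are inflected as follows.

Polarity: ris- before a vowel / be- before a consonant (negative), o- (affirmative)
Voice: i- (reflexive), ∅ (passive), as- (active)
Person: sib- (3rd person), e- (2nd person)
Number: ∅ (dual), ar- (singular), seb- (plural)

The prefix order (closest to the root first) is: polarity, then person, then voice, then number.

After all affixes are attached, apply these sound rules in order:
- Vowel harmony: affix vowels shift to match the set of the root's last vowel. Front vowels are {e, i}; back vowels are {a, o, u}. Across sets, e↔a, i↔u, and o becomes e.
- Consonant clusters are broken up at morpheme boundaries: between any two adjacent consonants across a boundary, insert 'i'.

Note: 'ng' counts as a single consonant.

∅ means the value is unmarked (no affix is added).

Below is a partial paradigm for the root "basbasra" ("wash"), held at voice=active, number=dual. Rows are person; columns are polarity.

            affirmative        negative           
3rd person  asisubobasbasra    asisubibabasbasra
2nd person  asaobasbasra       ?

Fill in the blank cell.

Attach polarity negative be- (before consonant 'b') → bebasbasra.
Attach person 2nd person e- → ebebasbasra.
Attach voice active as- → asebebasbasra.
number = dual: zero marking, form stays asebebasbasra.
Apply vowel harmony: asebebasbasra → asababasbasra.
Epenthesis: no change.

asababasbasra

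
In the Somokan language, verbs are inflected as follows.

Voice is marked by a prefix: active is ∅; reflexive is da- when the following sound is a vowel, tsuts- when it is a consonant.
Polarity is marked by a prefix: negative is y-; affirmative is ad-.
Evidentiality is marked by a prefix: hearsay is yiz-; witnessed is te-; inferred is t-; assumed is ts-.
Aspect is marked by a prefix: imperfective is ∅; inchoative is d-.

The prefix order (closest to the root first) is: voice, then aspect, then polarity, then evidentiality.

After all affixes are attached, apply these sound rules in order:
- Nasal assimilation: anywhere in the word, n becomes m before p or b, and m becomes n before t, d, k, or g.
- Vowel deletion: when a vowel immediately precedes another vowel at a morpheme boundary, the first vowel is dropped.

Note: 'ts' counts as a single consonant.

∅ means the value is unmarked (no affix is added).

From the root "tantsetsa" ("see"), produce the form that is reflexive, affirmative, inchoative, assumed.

Attach voice reflexive tsuts- (before consonant 't') → tsutstantsetsa.
Attach aspect inchoative d- → dtsutstantsetsa.
Attach polarity affirmative ad- → addtsutstantsetsa.
Attach evidentiality assumed ts- → tsaddtsutstantsetsa.
Nasal assimilation: no change.
Vowel deletion: no change.

tsaddtsutstantsetsa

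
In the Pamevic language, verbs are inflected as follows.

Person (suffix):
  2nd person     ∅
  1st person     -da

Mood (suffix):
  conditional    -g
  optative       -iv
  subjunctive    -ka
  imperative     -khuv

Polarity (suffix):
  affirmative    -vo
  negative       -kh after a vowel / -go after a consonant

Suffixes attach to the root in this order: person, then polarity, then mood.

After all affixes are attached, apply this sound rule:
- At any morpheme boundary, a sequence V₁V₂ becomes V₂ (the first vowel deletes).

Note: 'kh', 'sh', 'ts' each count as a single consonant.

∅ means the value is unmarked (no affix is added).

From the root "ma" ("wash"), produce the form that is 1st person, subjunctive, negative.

Attach person 1st person -da → mada.
Attach polarity negative -kh (after vowel 'a') → madakh.
Attach mood subjunctive -ka → madakhka.
Vowel deletion: no change.

madakhka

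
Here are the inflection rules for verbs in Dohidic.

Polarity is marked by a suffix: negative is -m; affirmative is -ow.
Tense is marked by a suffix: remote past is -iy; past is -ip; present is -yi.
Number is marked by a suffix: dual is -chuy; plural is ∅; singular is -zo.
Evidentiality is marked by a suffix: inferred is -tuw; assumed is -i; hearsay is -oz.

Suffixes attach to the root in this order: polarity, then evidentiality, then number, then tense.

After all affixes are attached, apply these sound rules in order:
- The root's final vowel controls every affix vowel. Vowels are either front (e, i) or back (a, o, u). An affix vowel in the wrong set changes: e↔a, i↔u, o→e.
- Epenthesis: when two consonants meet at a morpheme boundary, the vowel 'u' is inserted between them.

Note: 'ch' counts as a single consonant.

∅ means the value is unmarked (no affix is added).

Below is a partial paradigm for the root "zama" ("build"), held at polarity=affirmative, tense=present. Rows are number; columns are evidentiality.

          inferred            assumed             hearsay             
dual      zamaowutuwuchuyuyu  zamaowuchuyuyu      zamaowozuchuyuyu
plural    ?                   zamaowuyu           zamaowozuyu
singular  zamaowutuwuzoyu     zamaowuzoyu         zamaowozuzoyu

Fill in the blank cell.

zamaowutuwuyu

Attach polarity affirmative -ow → zamaow.
Attach evidentiality inferred -tuw → zamaowtuw.
number = plural: zero marking, form stays zamaowtuw.
Attach tense present -yi → zamaowtuwyi.
Apply vowel harmony: zamaowtuwyi → zamaowtuwyu.
Apply epenthesis: zamaowtuwyu → zamaowutuwuyu.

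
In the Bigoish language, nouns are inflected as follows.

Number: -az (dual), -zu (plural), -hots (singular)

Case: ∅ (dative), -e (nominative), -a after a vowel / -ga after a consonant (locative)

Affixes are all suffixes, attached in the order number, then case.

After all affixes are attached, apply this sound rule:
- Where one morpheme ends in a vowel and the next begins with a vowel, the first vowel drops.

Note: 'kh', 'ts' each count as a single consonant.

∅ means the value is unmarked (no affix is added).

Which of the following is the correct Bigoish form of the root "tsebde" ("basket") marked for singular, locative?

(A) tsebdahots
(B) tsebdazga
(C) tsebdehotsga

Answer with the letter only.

C

Attach number singular -hots → tsebdehots.
Attach case locative -ga (after consonant 'ts') → tsebdehotsga.
Vowel deletion: no change.
So the correct form is tsebdehotsga, option (C).
(B) tsebdazga is wrong: it uses dual instead of singular for number.
(A) tsebdahots is wrong: it has the affixes in the wrong order.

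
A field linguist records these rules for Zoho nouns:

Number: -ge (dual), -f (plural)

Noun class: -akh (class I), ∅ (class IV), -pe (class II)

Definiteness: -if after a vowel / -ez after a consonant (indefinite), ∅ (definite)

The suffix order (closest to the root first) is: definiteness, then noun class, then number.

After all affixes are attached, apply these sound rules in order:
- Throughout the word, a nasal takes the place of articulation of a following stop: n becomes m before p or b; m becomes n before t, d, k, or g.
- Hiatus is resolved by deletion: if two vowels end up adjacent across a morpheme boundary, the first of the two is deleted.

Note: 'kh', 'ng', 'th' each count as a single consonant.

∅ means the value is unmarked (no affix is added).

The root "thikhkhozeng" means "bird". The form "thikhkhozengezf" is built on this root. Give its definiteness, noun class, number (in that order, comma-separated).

indefinite, class IV, plural

Segment: thikhkhozeng-ez-f.
definiteness: -if/ez → indefinite.
noun class: ∅ → class IV.
number: -f → plural.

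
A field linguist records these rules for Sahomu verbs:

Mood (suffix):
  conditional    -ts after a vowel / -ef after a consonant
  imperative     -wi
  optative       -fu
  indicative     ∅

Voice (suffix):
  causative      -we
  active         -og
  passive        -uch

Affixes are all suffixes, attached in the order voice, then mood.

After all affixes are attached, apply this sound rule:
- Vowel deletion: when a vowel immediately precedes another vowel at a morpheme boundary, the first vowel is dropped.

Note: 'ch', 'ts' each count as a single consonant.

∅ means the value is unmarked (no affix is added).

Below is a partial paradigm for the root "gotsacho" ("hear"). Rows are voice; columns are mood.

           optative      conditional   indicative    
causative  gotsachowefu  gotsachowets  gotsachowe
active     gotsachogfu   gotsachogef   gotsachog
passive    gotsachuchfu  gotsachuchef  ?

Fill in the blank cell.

gotsachuch

Attach voice passive -uch → gotsachouch.
mood = indicative: zero marking, form stays gotsachouch.
Apply vowel deletion: gotsachouch → gotsachuch.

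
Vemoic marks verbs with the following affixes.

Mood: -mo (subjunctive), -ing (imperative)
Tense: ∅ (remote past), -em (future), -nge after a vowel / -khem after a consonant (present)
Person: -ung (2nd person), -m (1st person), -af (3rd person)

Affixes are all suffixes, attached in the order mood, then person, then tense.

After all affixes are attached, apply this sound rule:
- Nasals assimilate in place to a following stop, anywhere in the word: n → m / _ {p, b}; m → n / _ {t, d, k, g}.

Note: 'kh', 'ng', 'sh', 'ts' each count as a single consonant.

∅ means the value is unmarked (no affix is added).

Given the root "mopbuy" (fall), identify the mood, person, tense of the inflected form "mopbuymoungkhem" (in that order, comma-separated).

Segment: mopbuy-mo-ung-khem.
mood: -mo → subjunctive.
person: -ung → 2nd person.
tense: -nge/khem → present.

subjunctive, 2nd person, present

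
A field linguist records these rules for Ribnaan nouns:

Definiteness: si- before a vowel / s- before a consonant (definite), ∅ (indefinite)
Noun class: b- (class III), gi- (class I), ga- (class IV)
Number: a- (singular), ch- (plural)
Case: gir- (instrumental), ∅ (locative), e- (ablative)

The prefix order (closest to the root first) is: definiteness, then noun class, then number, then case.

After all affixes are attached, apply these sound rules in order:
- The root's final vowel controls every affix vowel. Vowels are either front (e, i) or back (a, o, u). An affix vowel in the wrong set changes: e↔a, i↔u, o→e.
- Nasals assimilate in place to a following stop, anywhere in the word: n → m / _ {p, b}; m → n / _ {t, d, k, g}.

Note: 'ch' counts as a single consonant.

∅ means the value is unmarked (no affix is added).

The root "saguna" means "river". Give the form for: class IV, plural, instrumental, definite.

Attach definiteness definite s- (before consonant 's') → ssaguna.
Attach noun class class IV ga- → gassaguna.
Attach number plural ch- → chgassaguna.
Attach case instrumental gir- → girchgassaguna.
Apply vowel harmony: girchgassaguna → gurchgassaguna.
Nasal assimilation: no change.

gurchgassaguna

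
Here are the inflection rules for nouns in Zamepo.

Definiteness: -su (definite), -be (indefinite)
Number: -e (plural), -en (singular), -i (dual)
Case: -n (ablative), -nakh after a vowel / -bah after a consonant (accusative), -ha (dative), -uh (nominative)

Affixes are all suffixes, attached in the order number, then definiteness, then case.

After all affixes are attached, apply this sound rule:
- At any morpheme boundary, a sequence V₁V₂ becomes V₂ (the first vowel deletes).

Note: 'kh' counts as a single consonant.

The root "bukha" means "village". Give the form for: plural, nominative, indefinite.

Attach number plural -e → bukhae.
Attach definiteness indefinite -be → bukhaebe.
Attach case nominative -uh → bukhaebeuh.
Apply vowel deletion: bukhaebeuh → bukhebuh.

bukhebuh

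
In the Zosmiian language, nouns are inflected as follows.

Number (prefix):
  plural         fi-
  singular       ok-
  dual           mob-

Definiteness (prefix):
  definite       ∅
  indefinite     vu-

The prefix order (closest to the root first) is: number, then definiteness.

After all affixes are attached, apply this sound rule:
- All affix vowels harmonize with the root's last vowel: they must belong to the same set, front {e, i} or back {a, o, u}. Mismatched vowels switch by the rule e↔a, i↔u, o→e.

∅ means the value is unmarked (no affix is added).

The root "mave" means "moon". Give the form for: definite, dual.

mebmave

Attach number dual mob- → mobmave.
definiteness = definite: zero marking, form stays mobmave.
Apply vowel harmony: mobmave → mebmave.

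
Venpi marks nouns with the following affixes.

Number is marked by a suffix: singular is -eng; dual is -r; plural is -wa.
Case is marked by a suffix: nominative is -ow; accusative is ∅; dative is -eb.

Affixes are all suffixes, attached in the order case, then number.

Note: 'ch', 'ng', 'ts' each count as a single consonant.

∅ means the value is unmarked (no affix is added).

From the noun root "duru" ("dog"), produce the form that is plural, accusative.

duruwa

case = accusative: zero marking, form stays duru.
Attach number plural -wa → duruwa.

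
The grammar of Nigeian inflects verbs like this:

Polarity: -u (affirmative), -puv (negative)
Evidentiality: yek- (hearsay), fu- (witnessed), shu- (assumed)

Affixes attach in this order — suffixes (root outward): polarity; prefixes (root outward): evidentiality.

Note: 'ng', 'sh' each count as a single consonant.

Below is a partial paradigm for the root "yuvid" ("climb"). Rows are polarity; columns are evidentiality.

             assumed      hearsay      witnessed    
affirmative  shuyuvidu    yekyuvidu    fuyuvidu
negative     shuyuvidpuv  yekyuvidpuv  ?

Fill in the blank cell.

fuyuvidpuv

Attach polarity negative -puv → yuvidpuv.
Attach evidentiality witnessed fu- → fuyuvidpuv.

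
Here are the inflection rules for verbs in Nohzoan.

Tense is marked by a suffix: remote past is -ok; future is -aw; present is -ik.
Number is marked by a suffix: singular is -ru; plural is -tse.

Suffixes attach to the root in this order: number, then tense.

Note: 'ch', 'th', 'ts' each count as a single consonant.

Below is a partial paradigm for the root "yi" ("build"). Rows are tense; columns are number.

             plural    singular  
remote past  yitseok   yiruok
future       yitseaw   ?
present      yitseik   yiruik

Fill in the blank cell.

Attach number singular -ru → yiru.
Attach tense future -aw → yiruaw.

yiruaw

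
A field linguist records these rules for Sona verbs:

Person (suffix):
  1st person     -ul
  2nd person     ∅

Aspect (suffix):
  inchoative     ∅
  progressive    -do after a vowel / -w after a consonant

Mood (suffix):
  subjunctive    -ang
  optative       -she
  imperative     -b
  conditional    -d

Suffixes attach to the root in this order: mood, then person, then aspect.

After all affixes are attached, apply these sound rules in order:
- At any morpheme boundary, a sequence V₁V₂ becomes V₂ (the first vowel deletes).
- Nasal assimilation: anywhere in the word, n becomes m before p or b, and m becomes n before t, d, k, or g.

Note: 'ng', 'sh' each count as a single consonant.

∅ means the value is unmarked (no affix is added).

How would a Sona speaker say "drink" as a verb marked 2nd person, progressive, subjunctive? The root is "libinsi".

Attach mood subjunctive -ang → libinsiang.
person = 2nd person: zero marking, form stays libinsiang.
Attach aspect progressive -w (after consonant 'ng') → libinsiangw.
Apply vowel deletion: libinsiangw → libinsangw.
Nasal assimilation: no change.

libinsangw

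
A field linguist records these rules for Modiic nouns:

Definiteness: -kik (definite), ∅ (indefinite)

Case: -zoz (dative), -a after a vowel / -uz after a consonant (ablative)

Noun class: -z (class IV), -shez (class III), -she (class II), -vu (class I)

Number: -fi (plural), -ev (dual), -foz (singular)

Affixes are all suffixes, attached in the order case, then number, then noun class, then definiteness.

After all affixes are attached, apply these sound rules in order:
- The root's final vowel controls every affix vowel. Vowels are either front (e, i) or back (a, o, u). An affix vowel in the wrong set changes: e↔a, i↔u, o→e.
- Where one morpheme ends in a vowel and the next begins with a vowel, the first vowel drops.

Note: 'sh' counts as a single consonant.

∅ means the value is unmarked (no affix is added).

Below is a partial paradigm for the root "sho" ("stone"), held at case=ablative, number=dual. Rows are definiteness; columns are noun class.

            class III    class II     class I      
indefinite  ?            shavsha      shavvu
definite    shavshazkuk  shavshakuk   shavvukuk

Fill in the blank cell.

Attach case ablative -a (after vowel 'o') → shoa.
Attach number dual -ev → shoaev.
Attach noun class class III -shez → shoaevshez.
definiteness = indefinite: zero marking, form stays shoaevshez.
Apply vowel harmony: shoaevshez → shoaavshaz.
Apply vowel deletion: shoaavshaz → shavshaz.

shavshaz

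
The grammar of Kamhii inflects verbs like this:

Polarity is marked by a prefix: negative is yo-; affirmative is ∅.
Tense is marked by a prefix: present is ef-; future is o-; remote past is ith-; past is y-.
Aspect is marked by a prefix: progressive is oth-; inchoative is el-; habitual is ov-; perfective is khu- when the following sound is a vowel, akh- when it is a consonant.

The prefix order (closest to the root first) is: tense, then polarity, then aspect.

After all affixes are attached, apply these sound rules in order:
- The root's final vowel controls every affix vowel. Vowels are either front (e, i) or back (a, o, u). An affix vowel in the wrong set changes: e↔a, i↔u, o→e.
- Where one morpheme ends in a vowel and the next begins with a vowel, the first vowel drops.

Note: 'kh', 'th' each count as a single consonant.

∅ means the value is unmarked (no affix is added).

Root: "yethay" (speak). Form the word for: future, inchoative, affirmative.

Attach tense future o- → oyethay.
polarity = affirmative: zero marking, form stays oyethay.
Attach aspect inchoative el- → eloyethay.
Apply vowel harmony: eloyethay → aloyethay.
Vowel deletion: no change.

aloyethay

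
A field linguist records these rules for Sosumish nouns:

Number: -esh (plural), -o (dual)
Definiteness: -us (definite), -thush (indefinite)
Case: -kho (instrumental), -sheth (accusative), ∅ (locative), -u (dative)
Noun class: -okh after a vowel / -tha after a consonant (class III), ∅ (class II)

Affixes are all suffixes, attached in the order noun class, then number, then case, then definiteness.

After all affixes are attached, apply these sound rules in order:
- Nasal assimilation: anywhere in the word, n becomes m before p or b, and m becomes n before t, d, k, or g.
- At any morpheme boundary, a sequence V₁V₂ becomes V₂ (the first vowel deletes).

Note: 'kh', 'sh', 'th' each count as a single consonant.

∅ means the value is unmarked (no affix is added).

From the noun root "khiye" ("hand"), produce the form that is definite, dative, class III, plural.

Attach noun class class III -okh (after vowel 'e') → khiyeokh.
Attach number plural -esh → khiyeokhesh.
Attach case dative -u → khiyeokheshu.
Attach definiteness definite -us → khiyeokheshuus.
Nasal assimilation: no change.
Apply vowel deletion: khiyeokheshuus → khiyokheshus.

khiyokheshus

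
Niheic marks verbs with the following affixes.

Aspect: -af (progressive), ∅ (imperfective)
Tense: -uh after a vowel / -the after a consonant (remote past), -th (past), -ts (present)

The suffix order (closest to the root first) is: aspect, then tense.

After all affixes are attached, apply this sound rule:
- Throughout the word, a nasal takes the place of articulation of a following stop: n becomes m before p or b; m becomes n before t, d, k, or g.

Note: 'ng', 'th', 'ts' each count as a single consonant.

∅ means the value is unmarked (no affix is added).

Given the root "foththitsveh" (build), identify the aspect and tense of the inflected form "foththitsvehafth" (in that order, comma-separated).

progressive, past

Segment: foththitsveh-af-th.
aspect: -af → progressive.
tense: -th → past.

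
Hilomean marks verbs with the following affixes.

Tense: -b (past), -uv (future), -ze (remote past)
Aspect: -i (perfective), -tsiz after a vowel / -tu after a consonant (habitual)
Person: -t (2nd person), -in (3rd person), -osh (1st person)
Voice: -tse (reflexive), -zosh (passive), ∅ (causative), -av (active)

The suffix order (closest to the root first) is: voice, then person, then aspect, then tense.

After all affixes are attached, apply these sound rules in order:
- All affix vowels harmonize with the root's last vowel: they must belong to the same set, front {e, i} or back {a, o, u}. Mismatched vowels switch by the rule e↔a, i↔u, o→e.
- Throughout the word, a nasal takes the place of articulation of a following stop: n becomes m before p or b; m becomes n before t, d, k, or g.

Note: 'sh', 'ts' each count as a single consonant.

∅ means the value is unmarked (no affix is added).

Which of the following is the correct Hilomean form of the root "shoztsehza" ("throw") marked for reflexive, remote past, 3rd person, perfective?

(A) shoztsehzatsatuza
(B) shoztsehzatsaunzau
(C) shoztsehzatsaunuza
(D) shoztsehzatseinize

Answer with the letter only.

Attach voice reflexive -tse → shoztsehzatse.
Attach person 3rd person -in → shoztsehzatsein.
Attach aspect perfective -i → shoztsehzatseini.
Attach tense remote past -ze → shoztsehzatseinize.
Apply vowel harmony: shoztsehzatseinize → shoztsehzatsaunuza.
Nasal assimilation: no change.
So the correct form is shoztsehzatsaunuza, option (C).
(B) shoztsehzatsaunzau is wrong: it has the affixes in the wrong order.
(A) shoztsehzatsatuza is wrong: it uses 2nd person instead of 3rd person for person.
(D) shoztsehzatseinize is wrong: it fails to apply the sound rule(s).

C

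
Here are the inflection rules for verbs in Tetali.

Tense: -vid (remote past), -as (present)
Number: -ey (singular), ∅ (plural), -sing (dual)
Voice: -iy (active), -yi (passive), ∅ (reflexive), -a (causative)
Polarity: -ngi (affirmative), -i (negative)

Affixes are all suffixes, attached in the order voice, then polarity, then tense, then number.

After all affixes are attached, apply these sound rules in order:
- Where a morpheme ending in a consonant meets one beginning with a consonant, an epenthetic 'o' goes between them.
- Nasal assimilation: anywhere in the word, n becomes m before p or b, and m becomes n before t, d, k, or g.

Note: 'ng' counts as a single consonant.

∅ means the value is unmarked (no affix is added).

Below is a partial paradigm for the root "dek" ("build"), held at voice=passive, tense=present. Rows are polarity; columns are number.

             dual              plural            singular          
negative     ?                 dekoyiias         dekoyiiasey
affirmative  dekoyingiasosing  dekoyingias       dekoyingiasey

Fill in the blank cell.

Attach voice passive -yi → dekyi.
Attach polarity negative -i → dekyii.
Attach tense present -as → dekyiias.
Attach number dual -sing → dekyiiassing.
Apply epenthesis: dekyiiassing → dekoyiiasosing.
Nasal assimilation: no change.

dekoyiiasosing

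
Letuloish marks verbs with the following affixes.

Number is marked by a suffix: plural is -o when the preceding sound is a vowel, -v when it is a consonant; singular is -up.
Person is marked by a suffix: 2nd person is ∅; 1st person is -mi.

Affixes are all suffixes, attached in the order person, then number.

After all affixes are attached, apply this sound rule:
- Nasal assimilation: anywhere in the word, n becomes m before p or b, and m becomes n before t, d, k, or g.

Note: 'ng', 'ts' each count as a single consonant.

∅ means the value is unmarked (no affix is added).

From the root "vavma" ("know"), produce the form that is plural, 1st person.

vavmamio

Attach person 1st person -mi → vavmami.
Attach number plural -o (after vowel 'i') → vavmamio.
Nasal assimilation: no change.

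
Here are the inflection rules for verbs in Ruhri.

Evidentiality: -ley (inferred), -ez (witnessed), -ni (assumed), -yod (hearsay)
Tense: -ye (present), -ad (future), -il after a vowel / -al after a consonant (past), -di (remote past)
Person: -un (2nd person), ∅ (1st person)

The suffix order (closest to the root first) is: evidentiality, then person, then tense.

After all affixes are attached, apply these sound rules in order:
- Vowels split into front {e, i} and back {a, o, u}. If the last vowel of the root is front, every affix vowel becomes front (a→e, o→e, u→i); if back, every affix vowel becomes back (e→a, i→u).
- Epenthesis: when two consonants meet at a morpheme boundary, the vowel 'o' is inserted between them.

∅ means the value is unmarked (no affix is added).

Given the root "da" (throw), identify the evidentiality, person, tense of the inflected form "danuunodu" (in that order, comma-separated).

assumed, 2nd person, remote past

Segment: da-ni-un-di.
evidentiality: -ni → assumed.
person: -un → 2nd person.
tense: -di → remote past.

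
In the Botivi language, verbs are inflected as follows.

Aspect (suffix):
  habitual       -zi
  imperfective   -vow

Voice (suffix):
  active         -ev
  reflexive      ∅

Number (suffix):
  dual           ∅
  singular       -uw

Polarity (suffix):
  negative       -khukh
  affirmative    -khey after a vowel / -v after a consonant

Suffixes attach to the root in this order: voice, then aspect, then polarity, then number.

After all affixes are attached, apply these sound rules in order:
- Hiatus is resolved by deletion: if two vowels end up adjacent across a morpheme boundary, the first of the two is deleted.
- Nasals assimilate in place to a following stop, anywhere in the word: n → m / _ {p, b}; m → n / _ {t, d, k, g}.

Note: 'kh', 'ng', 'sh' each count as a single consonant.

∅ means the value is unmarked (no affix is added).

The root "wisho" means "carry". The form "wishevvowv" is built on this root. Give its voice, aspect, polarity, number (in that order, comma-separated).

active, imperfective, affirmative, dual

Segment: wisho-ev-vow-v.
voice: -ev → active.
aspect: -vow → imperfective.
polarity: -khey/v → affirmative.
number: ∅ → dual.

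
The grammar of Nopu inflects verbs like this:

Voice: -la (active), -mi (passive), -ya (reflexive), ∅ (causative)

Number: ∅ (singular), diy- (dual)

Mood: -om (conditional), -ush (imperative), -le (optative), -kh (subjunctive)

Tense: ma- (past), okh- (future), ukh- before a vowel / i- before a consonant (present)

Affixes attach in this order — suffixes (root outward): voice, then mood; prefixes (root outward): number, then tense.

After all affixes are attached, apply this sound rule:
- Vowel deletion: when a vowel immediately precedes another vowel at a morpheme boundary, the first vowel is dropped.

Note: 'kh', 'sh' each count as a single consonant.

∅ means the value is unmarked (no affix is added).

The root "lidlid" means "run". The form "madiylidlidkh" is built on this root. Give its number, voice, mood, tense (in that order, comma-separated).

Segment: ma-diy-lidlid-kh.
number: diy- → dual.
voice: ∅ → causative.
mood: -kh → subjunctive.
tense: ma- → past.

dual, causative, subjunctive, past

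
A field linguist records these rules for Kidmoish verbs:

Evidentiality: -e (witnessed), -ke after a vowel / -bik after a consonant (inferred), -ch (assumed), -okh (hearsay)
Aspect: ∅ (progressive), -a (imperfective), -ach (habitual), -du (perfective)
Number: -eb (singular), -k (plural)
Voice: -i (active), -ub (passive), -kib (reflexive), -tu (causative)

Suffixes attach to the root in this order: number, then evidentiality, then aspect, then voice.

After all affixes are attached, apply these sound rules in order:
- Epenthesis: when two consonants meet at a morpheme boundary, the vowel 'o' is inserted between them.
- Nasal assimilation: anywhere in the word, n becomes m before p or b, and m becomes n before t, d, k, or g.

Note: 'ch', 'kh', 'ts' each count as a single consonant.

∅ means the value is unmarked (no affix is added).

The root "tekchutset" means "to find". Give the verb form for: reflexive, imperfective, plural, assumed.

tekchutsetokochakib

Attach number plural -k → tekchutsetk.
Attach evidentiality assumed -ch → tekchutsetkch.
Attach aspect imperfective -a → tekchutsetkcha.
Attach voice reflexive -kib → tekchutsetkchakib.
Apply epenthesis: tekchutsetkchakib → tekchutsetokochakib.
Nasal assimilation: no change.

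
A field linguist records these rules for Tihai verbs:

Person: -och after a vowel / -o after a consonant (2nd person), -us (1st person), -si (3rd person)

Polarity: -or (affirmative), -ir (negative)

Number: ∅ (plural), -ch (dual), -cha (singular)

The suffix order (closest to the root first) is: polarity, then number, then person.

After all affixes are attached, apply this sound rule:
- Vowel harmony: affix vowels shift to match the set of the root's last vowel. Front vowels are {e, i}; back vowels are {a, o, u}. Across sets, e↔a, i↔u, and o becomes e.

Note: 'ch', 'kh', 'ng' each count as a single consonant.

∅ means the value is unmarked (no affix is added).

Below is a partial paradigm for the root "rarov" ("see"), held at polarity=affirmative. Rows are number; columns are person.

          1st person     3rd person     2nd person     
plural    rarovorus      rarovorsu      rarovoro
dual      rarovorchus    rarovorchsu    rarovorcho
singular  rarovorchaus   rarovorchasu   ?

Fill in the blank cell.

Attach polarity affirmative -or → rarovor.
Attach number singular -cha → rarovorcha.
Attach person 2nd person -och (after vowel 'a') → rarovorchaoch.
Vowel harmony: no change.

rarovorchaoch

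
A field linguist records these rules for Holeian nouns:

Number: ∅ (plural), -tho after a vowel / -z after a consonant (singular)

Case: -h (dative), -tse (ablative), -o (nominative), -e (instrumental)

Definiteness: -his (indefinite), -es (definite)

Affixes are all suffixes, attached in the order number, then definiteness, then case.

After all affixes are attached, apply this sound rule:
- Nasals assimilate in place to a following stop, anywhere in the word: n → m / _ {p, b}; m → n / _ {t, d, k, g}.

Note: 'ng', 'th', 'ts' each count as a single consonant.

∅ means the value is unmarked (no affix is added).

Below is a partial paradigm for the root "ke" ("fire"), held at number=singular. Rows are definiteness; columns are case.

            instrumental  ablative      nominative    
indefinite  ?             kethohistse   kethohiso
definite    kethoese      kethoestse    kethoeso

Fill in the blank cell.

kethohise

Attach number singular -tho (after vowel 'e') → ketho.
Attach definiteness indefinite -his → kethohis.
Attach case instrumental -e → kethohise.
Nasal assimilation: no change.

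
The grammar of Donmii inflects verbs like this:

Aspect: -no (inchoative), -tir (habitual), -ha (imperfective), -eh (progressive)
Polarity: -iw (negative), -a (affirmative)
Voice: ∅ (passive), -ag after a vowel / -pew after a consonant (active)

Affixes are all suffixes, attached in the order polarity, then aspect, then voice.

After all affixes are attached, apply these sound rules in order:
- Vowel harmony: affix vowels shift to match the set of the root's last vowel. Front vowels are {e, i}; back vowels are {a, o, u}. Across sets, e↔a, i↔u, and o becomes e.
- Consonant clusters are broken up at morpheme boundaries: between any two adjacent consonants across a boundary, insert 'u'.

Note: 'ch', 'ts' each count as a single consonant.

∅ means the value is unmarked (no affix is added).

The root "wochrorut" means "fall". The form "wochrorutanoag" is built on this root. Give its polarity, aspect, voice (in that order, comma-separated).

affirmative, inchoative, active

Segment: wochrorut-a-no-ag.
polarity: -a → affirmative.
aspect: -no → inchoative.
voice: -ag/pew → active.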